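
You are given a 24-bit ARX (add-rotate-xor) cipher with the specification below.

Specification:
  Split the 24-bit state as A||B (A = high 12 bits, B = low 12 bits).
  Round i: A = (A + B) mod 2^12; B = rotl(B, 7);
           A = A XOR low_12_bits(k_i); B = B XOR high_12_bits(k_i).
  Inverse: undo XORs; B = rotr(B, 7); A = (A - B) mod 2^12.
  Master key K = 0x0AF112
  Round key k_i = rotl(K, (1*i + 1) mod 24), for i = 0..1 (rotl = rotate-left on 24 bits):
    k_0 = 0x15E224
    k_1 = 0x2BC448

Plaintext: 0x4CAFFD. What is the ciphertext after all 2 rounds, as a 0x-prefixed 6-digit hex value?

s_0 = plaintext = 0x4CAFFD
s_1 = Round(s_0, k_0) = 0x6E3FA1
s_2 = Round(s_1, k_1) = 0x2CC241

0x2CC241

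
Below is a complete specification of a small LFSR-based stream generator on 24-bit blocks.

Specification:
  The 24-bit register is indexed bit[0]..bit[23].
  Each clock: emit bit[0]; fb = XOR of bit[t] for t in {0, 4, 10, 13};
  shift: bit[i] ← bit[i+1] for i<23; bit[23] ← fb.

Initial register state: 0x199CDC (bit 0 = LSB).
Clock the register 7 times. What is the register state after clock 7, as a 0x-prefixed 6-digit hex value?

reg_0 = 0x199CDC
clock 1: out=0, reg = 0x0CCE6E
clock 2: out=0, reg = 0x866737
clock 3: out=1, reg = 0x43339B
clock 4: out=1, reg = 0xA199CD
clock 5: out=1, reg = 0xD0CCE6
clock 6: out=0, reg = 0xE86673
clock 7: out=1, reg = 0x743339

0x743339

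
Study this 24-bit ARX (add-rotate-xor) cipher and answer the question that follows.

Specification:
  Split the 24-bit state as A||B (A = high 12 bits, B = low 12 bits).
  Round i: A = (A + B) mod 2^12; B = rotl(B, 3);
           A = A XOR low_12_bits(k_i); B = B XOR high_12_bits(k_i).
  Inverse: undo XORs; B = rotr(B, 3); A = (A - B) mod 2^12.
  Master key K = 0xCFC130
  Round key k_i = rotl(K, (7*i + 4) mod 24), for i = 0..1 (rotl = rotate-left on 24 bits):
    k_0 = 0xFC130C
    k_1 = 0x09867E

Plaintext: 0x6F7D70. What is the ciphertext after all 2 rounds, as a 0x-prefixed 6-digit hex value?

0xDCC2A2

s_0 = plaintext = 0x6F7D70
s_1 = Round(s_0, k_0) = 0x76B447
s_2 = Round(s_1, k_1) = 0xDCC2A2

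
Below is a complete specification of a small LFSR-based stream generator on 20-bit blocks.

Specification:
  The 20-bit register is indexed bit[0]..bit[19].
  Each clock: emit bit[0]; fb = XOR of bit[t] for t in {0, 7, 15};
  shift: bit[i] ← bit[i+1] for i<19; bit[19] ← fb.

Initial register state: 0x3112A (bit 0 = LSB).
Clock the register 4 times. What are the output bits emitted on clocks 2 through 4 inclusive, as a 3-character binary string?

101

reg_0 = 0x3112A
clock 1: out=0, reg = 0x18895
clock 2: out=1, reg = 0x8C44A
clock 3: out=0, reg = 0xC6225
clock 4: out=1, reg = 0xE3112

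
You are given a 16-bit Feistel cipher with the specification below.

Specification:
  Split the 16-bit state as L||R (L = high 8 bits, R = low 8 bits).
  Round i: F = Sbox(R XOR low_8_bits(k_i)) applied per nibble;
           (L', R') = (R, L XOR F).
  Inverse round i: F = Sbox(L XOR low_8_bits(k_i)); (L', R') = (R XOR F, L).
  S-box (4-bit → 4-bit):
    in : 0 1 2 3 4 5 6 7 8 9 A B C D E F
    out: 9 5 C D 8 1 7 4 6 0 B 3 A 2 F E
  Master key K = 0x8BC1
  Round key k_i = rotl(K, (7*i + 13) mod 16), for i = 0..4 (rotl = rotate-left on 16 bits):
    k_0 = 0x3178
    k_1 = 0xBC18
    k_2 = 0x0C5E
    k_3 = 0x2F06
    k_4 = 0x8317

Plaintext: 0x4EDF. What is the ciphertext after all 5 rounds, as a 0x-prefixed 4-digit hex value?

s_0 = plaintext = 0x4EDF
s_1 = Round(s_0, k_0) = 0xDFFA
s_2 = Round(s_1, k_1) = 0xFA23
s_3 = Round(s_2, k_2) = 0x23B8
s_4 = Round(s_3, k_3) = 0xB81C
s_5 = Round(s_4, k_4) = 0x1C2B

0x1C2B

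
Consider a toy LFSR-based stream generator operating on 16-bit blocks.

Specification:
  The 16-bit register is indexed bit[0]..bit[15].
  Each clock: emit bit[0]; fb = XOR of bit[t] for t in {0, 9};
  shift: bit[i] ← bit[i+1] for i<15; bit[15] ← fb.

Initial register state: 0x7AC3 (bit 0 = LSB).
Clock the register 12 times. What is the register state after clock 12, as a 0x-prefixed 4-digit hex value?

0x5FE7

reg_0 = 0x7AC3
clock 1: out=1, reg = 0x3D61
clock 2: out=1, reg = 0x9EB0
clock 3: out=0, reg = 0xCF58
clock 4: out=0, reg = 0xE7AC
clock 5: out=0, reg = 0xF3D6
clock 6: out=0, reg = 0xF9EB
clock 7: out=1, reg = 0xFCF5
clock 8: out=1, reg = 0xFE7A
clock 9: out=0, reg = 0xFF3D
clock 10: out=1, reg = 0x7F9E
clock 11: out=0, reg = 0xBFCF
clock 12: out=1, reg = 0x5FE7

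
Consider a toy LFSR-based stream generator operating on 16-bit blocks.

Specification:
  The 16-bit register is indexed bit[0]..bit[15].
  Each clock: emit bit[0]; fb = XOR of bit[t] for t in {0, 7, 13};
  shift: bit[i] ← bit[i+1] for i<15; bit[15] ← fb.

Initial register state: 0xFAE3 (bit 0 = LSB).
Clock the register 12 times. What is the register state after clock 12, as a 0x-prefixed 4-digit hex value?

0x7D9F

reg_0 = 0xFAE3
clock 1: out=1, reg = 0xFD71
clock 2: out=1, reg = 0x7EB8
clock 3: out=0, reg = 0x3F5C
clock 4: out=0, reg = 0x9FAE
clock 5: out=0, reg = 0xCFD7
clock 6: out=1, reg = 0x67EB
clock 7: out=1, reg = 0xB3F5
clock 8: out=1, reg = 0xD9FA
clock 9: out=0, reg = 0xECFD
clock 10: out=1, reg = 0xF67E
clock 11: out=0, reg = 0xFB3F
clock 12: out=1, reg = 0x7D9F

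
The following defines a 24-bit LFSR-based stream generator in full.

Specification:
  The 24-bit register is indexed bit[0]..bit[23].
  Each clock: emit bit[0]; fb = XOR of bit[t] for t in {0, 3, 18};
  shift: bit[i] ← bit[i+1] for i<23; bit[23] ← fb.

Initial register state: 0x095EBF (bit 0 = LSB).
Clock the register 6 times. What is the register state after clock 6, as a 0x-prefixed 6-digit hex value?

reg_0 = 0x095EBF
clock 1: out=1, reg = 0x04AF5F
clock 2: out=1, reg = 0x8257AF
clock 3: out=1, reg = 0x412BD7
clock 4: out=1, reg = 0xA095EB
clock 5: out=1, reg = 0x504AF5
clock 6: out=1, reg = 0xA8257A

0xA8257A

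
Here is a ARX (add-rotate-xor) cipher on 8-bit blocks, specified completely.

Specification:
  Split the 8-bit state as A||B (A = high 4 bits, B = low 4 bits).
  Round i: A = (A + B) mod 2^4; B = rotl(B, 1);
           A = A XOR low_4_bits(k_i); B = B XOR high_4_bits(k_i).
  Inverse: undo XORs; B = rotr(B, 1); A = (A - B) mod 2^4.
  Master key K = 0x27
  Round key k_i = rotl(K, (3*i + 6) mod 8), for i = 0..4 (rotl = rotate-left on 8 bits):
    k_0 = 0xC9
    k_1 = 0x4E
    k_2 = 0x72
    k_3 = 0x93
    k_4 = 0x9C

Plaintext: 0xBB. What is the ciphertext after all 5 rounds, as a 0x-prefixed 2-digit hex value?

0xCE

s_0 = plaintext = 0xBB
s_1 = Round(s_0, k_0) = 0xFB
s_2 = Round(s_1, k_1) = 0x43
s_3 = Round(s_2, k_2) = 0x51
s_4 = Round(s_3, k_3) = 0x5B
s_5 = Round(s_4, k_4) = 0xCE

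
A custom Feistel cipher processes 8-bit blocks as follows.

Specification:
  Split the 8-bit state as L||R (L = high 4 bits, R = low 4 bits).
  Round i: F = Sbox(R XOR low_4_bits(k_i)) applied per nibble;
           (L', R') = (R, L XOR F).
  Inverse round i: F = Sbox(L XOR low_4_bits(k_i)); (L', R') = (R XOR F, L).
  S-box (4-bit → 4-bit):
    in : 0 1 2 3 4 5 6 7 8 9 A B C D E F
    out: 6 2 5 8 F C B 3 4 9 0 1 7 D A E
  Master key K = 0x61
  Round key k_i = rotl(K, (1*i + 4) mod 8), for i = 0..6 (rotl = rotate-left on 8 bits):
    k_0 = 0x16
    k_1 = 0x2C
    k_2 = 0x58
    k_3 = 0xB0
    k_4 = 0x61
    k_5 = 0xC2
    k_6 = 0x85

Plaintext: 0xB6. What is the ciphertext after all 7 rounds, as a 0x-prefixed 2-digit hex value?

s_0 = plaintext = 0xB6
s_1 = Round(s_0, k_0) = 0x6D
s_2 = Round(s_1, k_1) = 0xD4
s_3 = Round(s_2, k_2) = 0x4A
s_4 = Round(s_3, k_3) = 0xA4
s_5 = Round(s_4, k_4) = 0x46
s_6 = Round(s_5, k_5) = 0x6B
s_7 = Round(s_6, k_6) = 0xBC

0xBC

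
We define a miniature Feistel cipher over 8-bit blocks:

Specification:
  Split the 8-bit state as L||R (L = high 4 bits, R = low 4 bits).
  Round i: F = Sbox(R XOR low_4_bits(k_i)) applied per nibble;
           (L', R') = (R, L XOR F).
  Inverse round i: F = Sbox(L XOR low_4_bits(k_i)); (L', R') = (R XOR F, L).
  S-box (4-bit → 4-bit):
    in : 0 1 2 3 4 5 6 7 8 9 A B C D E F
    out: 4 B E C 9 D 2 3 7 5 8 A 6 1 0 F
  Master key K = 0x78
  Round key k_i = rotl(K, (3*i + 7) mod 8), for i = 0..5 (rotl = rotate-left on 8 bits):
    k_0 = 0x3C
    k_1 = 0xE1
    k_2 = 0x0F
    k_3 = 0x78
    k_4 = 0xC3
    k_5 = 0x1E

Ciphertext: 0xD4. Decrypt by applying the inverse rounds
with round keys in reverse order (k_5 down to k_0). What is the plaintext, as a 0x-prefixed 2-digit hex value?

0x4C

s_0 = ciphertext = 0xD4
s_1 = InvRound(s_0, k_5) = 0x8D
s_2 = InvRound(s_1, k_4) = 0x78
s_3 = InvRound(s_2, k_3) = 0x77
s_4 = InvRound(s_3, k_2) = 0x07
s_5 = InvRound(s_4, k_1) = 0xC0
s_6 = InvRound(s_5, k_0) = 0x4C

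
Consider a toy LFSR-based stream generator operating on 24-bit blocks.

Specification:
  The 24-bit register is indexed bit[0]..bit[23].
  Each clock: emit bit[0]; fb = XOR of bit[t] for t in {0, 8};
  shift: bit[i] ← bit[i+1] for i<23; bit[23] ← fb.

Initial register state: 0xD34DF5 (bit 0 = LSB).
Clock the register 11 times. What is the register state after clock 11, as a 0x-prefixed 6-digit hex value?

reg_0 = 0xD34DF5
clock 1: out=1, reg = 0x69A6FA
clock 2: out=0, reg = 0x34D37D
clock 3: out=1, reg = 0x1A69BE
clock 4: out=0, reg = 0x8D34DF
clock 5: out=1, reg = 0xC69A6F
clock 6: out=1, reg = 0xE34D37
clock 7: out=1, reg = 0x71A69B
clock 8: out=1, reg = 0xB8D34D
clock 9: out=1, reg = 0x5C69A6
clock 10: out=0, reg = 0xAE34D3
clock 11: out=1, reg = 0xD71A69

0xD71A69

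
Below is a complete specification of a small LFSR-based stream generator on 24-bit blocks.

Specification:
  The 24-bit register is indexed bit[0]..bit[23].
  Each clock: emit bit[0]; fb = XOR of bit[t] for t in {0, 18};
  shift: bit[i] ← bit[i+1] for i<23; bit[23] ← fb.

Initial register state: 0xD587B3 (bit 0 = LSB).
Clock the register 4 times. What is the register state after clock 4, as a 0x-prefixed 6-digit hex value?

0x6D587B

reg_0 = 0xD587B3
clock 1: out=1, reg = 0x6AC3D9
clock 2: out=1, reg = 0xB561EC
clock 3: out=0, reg = 0xDAB0F6
clock 4: out=0, reg = 0x6D587B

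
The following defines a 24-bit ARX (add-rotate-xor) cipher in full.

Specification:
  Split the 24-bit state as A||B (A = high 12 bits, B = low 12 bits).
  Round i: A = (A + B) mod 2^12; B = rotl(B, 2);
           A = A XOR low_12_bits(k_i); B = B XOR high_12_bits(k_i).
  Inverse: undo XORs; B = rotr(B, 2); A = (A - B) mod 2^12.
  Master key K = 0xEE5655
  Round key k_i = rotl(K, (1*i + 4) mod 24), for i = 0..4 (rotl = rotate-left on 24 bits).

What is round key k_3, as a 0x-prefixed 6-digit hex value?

K = 0xEE5655
k_0 = rotl(K, (1*0+4) mod 24) = rotl(K, 4) = 0xE5655E
k_1 = rotl(K, (1*1+4) mod 24) = rotl(K, 5) = 0xCACABD
k_2 = rotl(K, (1*2+4) mod 24) = rotl(K, 6) = 0x95957B
k_3 = rotl(K, (1*3+4) mod 24) = rotl(K, 7) = 0x2B2AF7

0x2B2AF7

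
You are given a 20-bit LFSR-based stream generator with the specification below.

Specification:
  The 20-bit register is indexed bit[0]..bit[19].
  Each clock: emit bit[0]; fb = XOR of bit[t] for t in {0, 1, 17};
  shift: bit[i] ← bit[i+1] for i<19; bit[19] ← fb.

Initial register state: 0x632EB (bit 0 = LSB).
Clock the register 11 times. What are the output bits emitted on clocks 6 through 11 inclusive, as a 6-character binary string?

reg_0 = 0x632EB
clock 1: out=1, reg = 0xB1975
clock 2: out=1, reg = 0x58CBA
clock 3: out=0, reg = 0xAC65D
clock 4: out=1, reg = 0x5632E
clock 5: out=0, reg = 0xAB197
clock 6: out=1, reg = 0xD58CB
clock 7: out=1, reg = 0x6AC65
clock 8: out=1, reg = 0x35632
clock 9: out=0, reg = 0x1AB19
clock 10: out=1, reg = 0x8D58C
clock 11: out=0, reg = 0x46AC6

111010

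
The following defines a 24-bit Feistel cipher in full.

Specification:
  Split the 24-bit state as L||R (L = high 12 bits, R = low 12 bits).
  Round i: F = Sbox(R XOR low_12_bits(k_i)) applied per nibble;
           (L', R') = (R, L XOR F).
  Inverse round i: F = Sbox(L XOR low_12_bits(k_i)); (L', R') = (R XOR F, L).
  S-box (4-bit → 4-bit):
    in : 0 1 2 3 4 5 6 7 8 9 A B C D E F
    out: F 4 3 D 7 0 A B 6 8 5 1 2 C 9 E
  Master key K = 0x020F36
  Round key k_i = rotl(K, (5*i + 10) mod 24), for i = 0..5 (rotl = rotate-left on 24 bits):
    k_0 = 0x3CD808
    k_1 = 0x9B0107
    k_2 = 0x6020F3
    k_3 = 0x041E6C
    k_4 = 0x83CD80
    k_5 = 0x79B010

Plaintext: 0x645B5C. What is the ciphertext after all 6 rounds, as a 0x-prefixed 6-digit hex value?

s_0 = plaintext = 0x645B5C
s_1 = Round(s_0, k_0) = 0xB5CB42
s_2 = Round(s_1, k_1) = 0xB42E2C
s_3 = Round(s_2, k_2) = 0xE2C28C
s_4 = Round(s_3, k_3) = 0x28CCB3
s_5 = Round(s_4, k_4) = 0xCB3651
s_6 = Round(s_5, k_5) = 0x6516C7

0x6516C7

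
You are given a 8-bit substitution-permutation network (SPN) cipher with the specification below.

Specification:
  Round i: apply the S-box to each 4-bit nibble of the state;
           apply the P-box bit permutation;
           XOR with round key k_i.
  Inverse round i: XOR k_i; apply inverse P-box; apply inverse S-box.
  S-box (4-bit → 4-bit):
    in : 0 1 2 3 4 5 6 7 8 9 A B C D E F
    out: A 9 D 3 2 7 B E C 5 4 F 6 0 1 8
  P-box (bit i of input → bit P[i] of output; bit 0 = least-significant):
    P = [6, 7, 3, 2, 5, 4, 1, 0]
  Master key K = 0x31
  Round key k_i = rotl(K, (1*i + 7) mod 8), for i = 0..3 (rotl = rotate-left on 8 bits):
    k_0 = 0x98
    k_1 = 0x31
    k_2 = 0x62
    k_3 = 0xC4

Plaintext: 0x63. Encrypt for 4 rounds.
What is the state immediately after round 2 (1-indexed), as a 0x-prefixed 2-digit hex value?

s_0 = plaintext = 0x63
s_1 = Round(s_0, k_0) = 0x69
s_2 = Round(s_1, k_1) = 0x48
s_3 = Round(s_2, k_2) = 0x7E
s_4 = Round(s_3, k_3) = 0x97

0x48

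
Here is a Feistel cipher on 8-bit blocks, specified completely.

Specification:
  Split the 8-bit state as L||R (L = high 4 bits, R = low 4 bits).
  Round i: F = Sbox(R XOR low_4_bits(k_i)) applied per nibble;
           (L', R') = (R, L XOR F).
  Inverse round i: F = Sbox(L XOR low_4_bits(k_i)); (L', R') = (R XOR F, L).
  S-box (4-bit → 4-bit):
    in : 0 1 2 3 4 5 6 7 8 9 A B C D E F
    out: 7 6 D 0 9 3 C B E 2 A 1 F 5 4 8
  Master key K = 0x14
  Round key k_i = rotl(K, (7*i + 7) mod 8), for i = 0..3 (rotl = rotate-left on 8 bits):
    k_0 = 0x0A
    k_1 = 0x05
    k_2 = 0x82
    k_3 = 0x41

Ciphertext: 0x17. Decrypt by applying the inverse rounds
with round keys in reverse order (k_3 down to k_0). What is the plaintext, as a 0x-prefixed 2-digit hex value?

0x22

s_0 = ciphertext = 0x17
s_1 = InvRound(s_0, k_3) = 0x01
s_2 = InvRound(s_1, k_2) = 0xC0
s_3 = InvRound(s_2, k_1) = 0x2C
s_4 = InvRound(s_3, k_0) = 0x22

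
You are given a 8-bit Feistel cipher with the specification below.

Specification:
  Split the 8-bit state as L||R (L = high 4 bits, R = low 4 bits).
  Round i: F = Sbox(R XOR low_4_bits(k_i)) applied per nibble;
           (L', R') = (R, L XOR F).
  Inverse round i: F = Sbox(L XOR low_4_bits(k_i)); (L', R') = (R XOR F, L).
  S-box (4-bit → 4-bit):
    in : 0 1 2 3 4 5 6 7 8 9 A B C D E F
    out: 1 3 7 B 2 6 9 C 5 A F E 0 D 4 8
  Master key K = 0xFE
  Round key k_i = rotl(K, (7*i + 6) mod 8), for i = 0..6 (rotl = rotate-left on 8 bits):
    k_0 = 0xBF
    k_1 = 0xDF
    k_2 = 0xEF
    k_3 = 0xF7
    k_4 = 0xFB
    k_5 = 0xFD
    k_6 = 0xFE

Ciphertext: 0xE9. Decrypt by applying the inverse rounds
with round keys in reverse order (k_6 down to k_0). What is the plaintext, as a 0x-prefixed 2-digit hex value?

0xA5

s_0 = ciphertext = 0xE9
s_1 = InvRound(s_0, k_6) = 0x8E
s_2 = InvRound(s_1, k_5) = 0x88
s_3 = InvRound(s_2, k_4) = 0x38
s_4 = InvRound(s_3, k_3) = 0xA3
s_5 = InvRound(s_4, k_2) = 0x5A
s_6 = InvRound(s_5, k_1) = 0x55
s_7 = InvRound(s_6, k_0) = 0xA5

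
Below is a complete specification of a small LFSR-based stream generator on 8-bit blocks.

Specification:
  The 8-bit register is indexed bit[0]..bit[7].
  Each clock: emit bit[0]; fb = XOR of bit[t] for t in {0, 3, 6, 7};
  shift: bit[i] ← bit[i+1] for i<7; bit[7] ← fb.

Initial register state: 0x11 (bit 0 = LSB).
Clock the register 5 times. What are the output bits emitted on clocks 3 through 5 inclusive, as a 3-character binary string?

reg_0 = 0x11
clock 1: out=1, reg = 0x88
clock 2: out=0, reg = 0x44
clock 3: out=0, reg = 0xA2
clock 4: out=0, reg = 0xD1
clock 5: out=1, reg = 0xE8

001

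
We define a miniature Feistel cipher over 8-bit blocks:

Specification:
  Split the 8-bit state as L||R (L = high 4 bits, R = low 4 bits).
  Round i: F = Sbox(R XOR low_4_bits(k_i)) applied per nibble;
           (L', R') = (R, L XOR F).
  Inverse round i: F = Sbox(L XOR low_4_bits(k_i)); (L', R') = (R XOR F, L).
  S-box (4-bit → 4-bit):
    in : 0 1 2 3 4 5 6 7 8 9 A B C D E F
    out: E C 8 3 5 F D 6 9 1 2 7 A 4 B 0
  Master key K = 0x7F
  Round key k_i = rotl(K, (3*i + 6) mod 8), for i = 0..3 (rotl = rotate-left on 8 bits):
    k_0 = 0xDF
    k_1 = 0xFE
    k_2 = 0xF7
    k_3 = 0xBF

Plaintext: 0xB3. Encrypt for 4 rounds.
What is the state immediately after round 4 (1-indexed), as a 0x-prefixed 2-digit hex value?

0x44

s_0 = plaintext = 0xB3
s_1 = Round(s_0, k_0) = 0x31
s_2 = Round(s_1, k_1) = 0x13
s_3 = Round(s_2, k_2) = 0x34
s_4 = Round(s_3, k_3) = 0x44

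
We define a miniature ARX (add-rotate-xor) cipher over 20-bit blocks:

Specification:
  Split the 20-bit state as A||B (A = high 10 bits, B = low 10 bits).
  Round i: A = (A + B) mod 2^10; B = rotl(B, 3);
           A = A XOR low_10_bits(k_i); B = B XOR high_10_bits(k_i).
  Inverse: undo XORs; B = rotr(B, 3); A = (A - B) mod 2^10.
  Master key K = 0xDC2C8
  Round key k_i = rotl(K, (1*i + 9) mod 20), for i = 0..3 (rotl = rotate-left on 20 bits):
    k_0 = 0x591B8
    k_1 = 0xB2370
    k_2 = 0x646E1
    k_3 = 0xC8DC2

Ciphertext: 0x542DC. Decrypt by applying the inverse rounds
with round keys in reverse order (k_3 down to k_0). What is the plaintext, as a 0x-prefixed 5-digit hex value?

s_0 = ciphertext = 0x542DC
s_1 = InvRound(s_0, k_3) = 0x34FBF
s_2 = InvRound(s_1, k_2) = 0xBB745
s_3 = InvRound(s_2, k_1) = 0xBB2B1
s_4 = InvRound(s_3, k_0) = 0x16AFA

0x16AFA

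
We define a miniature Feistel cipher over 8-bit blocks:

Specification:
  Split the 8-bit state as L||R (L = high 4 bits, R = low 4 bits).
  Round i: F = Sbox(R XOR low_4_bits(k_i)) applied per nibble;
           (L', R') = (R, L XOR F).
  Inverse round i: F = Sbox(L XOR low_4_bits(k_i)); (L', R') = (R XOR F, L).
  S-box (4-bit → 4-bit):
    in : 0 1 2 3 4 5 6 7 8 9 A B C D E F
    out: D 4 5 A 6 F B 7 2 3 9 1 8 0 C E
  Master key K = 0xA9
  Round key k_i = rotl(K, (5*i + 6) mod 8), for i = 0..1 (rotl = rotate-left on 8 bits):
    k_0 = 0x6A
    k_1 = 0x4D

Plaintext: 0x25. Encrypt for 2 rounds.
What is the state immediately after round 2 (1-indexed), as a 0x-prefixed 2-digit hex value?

0xC1

s_0 = plaintext = 0x25
s_1 = Round(s_0, k_0) = 0x5C
s_2 = Round(s_1, k_1) = 0xC1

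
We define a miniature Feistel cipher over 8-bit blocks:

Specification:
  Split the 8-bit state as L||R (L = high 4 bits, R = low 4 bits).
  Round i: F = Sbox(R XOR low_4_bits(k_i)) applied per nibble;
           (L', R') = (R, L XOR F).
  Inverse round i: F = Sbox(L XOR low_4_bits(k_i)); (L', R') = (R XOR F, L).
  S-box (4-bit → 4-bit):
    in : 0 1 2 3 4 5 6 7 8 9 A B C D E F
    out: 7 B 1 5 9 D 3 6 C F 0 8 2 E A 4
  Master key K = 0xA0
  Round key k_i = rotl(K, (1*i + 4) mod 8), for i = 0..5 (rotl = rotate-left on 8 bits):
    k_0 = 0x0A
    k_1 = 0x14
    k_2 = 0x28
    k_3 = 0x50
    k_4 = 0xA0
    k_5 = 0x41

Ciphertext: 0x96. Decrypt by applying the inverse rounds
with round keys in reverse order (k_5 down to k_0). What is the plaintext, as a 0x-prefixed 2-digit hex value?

0x70

s_0 = ciphertext = 0x96
s_1 = InvRound(s_0, k_5) = 0xA9
s_2 = InvRound(s_1, k_4) = 0x9A
s_3 = InvRound(s_2, k_3) = 0x59
s_4 = InvRound(s_3, k_2) = 0x75
s_5 = InvRound(s_4, k_1) = 0x07
s_6 = InvRound(s_5, k_0) = 0x70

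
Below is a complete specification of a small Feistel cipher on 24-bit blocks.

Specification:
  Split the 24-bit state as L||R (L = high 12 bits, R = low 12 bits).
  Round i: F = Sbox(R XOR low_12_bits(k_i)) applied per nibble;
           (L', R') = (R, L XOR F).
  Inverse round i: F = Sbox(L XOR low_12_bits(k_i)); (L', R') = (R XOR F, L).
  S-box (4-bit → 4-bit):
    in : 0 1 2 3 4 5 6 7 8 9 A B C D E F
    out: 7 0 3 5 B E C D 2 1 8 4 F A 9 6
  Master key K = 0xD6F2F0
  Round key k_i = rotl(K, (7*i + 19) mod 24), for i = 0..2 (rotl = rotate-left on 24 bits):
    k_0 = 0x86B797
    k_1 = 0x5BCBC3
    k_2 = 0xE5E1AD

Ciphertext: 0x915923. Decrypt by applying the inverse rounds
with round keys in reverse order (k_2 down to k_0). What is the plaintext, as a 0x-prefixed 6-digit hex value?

s_0 = ciphertext = 0x915923
s_1 = InvRound(s_0, k_2) = 0xB61915
s_2 = InvRound(s_1, k_1) = 0xE96B61
s_3 = InvRound(s_2, k_0) = 0xA11E96

0xA11E96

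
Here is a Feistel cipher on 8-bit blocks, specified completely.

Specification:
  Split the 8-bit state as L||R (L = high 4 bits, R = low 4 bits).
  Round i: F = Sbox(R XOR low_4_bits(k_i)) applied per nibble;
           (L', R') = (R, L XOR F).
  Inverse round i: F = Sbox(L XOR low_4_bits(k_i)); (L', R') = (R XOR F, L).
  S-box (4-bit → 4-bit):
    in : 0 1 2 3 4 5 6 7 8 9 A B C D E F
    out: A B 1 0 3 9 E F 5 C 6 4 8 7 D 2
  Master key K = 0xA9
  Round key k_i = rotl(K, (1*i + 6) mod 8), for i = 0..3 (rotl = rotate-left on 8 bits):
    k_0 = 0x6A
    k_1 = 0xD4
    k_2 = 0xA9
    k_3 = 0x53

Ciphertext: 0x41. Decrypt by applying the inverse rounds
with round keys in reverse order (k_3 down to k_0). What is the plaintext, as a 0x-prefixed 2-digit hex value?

0x5C

s_0 = ciphertext = 0x41
s_1 = InvRound(s_0, k_3) = 0xE4
s_2 = InvRound(s_1, k_2) = 0xBE
s_3 = InvRound(s_2, k_1) = 0xCB
s_4 = InvRound(s_3, k_0) = 0x5C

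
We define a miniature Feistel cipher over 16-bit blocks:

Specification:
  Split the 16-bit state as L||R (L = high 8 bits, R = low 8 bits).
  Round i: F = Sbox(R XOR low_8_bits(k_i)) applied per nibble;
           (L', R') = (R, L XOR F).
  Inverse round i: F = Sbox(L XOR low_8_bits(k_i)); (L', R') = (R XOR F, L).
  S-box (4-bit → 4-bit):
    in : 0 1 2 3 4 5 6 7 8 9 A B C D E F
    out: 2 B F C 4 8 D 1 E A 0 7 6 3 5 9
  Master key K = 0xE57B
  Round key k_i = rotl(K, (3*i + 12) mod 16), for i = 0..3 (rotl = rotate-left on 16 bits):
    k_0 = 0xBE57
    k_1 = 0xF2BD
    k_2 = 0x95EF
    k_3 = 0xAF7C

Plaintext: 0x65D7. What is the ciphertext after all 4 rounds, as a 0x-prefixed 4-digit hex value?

0x19CF

s_0 = plaintext = 0x65D7
s_1 = Round(s_0, k_0) = 0xD787
s_2 = Round(s_1, k_1) = 0x8717
s_3 = Round(s_2, k_2) = 0x1719
s_4 = Round(s_3, k_3) = 0x19CF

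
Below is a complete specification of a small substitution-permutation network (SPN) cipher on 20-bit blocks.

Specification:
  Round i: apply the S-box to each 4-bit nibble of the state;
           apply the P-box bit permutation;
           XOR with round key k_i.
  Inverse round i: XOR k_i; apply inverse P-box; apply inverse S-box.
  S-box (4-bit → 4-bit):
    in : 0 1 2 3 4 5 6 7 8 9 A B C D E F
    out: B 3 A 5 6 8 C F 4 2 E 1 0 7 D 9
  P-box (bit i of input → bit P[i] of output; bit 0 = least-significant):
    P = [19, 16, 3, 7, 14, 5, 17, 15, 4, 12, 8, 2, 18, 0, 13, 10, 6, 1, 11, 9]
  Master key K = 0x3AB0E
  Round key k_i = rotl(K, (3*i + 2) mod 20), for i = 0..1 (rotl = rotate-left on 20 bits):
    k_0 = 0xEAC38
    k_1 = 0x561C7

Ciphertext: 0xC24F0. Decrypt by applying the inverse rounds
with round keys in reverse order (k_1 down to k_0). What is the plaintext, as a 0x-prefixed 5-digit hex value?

s_0 = ciphertext = 0xC24F0
s_1 = InvRound(s_0, k_1) = 0x92E11
s_2 = InvRound(s_1, k_0) = 0x51CA4

0x51CA4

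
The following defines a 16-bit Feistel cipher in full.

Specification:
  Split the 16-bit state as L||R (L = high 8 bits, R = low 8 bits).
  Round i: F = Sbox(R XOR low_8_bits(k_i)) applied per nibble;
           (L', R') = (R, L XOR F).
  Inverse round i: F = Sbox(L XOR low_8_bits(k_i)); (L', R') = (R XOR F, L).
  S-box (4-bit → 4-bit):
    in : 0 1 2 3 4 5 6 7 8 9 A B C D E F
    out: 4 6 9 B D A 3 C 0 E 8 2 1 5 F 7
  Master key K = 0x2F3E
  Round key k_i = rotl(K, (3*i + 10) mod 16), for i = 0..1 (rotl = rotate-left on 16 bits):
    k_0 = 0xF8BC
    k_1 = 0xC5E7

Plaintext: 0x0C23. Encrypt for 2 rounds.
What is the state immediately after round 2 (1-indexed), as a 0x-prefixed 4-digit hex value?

s_0 = plaintext = 0x0C23
s_1 = Round(s_0, k_0) = 0x23EB
s_2 = Round(s_1, k_1) = 0xEB62

0xEB62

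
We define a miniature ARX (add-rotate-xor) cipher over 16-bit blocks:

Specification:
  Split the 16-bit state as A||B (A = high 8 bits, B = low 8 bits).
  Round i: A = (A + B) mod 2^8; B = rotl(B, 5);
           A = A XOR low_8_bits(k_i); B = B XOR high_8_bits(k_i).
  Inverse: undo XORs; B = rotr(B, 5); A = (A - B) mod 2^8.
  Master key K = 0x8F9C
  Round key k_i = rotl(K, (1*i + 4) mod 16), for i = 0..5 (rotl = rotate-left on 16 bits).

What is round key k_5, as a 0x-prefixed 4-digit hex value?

0x391F

K = 0x8F9C
k_0 = rotl(K, (1*0+4) mod 16) = rotl(K, 4) = 0xF9C8
k_1 = rotl(K, (1*1+4) mod 16) = rotl(K, 5) = 0xF391
k_2 = rotl(K, (1*2+4) mod 16) = rotl(K, 6) = 0xE723
k_3 = rotl(K, (1*3+4) mod 16) = rotl(K, 7) = 0xCE47
k_4 = rotl(K, (1*4+4) mod 16) = rotl(K, 8) = 0x9C8F
k_5 = rotl(K, (1*5+4) mod 16) = rotl(K, 9) = 0x391F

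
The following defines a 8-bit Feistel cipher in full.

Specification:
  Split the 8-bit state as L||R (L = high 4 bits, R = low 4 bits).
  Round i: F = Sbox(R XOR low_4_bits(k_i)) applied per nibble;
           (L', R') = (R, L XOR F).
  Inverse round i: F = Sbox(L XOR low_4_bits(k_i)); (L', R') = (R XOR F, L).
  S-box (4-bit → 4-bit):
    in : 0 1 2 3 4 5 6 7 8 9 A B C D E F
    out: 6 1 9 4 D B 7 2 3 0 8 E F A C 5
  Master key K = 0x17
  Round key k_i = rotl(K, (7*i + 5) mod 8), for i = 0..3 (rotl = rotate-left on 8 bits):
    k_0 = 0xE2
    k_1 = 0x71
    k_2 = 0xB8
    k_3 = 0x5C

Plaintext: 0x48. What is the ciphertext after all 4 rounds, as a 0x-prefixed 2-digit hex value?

s_0 = plaintext = 0x48
s_1 = Round(s_0, k_0) = 0x8C
s_2 = Round(s_1, k_1) = 0xC2
s_3 = Round(s_2, k_2) = 0x24
s_4 = Round(s_3, k_3) = 0x41

0x41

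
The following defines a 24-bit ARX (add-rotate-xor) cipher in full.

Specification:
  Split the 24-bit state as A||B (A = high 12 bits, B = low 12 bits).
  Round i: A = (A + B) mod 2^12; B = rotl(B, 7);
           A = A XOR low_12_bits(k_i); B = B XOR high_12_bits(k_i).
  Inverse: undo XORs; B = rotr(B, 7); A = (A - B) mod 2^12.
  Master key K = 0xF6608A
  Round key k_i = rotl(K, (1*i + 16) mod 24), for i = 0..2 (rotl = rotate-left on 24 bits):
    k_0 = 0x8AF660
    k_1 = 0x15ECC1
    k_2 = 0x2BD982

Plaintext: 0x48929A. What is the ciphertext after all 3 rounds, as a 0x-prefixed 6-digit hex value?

0xEB0B5A

s_0 = plaintext = 0x48929A
s_1 = Round(s_0, k_0) = 0x1435BB
s_2 = Round(s_1, k_1) = 0xA3FCF3
s_3 = Round(s_2, k_2) = 0xEB0B5A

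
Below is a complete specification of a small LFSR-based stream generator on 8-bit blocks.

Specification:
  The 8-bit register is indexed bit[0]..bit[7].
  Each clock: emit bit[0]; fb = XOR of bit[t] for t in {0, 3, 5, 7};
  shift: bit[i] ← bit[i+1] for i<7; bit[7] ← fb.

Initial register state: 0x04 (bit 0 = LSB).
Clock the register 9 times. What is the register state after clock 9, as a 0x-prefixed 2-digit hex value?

reg_0 = 0x04
clock 1: out=0, reg = 0x02
clock 2: out=0, reg = 0x01
clock 3: out=1, reg = 0x80
clock 4: out=0, reg = 0xC0
clock 5: out=0, reg = 0xE0
clock 6: out=0, reg = 0x70
clock 7: out=0, reg = 0xB8
clock 8: out=0, reg = 0xDC
clock 9: out=0, reg = 0x6E

0x6E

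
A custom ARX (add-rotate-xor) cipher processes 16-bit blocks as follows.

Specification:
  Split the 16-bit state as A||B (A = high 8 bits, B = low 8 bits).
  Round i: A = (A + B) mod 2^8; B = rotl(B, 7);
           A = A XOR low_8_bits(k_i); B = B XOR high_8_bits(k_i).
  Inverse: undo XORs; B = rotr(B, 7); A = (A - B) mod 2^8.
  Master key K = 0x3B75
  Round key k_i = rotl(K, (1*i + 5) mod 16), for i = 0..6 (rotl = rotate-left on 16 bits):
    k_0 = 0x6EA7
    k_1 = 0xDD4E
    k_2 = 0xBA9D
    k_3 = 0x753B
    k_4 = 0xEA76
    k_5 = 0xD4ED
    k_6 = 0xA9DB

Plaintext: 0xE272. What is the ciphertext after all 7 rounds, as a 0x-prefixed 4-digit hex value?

s_0 = plaintext = 0xE272
s_1 = Round(s_0, k_0) = 0xF357
s_2 = Round(s_1, k_1) = 0x0476
s_3 = Round(s_2, k_2) = 0xE781
s_4 = Round(s_3, k_3) = 0x53B5
s_5 = Round(s_4, k_4) = 0x7E30
s_6 = Round(s_5, k_5) = 0x43CC
s_7 = Round(s_6, k_6) = 0xD4CF

0xD4CF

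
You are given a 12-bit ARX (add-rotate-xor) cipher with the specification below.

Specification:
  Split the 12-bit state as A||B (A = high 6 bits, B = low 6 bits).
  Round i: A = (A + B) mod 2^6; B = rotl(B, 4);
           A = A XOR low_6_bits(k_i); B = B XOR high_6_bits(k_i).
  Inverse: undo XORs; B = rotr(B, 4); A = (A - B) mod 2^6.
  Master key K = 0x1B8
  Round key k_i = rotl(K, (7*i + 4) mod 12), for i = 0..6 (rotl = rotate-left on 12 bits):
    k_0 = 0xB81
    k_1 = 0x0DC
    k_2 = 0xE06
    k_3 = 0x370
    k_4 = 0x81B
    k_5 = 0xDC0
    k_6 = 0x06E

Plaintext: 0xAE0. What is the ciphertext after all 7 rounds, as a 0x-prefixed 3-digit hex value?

s_0 = plaintext = 0xAE0
s_1 = Round(s_0, k_0) = 0x2A6
s_2 = Round(s_1, k_1) = 0xB2A
s_3 = Round(s_2, k_2) = 0x412
s_4 = Round(s_3, k_3) = 0x4A9
s_5 = Round(s_4, k_4) = 0x83A
s_6 = Round(s_5, k_5) = 0x699
s_7 = Round(s_6, k_6) = 0x757

0x757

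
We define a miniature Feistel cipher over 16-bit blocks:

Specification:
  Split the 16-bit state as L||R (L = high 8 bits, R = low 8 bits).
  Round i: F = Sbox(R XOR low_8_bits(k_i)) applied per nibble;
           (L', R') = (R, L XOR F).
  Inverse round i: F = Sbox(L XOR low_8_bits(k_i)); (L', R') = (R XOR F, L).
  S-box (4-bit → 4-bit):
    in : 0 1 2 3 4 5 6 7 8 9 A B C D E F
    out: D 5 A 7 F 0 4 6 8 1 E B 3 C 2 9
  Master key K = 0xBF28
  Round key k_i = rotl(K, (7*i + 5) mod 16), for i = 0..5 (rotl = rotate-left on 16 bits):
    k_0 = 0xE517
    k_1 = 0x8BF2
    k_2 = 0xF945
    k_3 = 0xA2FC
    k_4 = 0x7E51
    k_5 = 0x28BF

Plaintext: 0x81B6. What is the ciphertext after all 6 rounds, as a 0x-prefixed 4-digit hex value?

0xB7C8

s_0 = plaintext = 0x81B6
s_1 = Round(s_0, k_0) = 0xB664
s_2 = Round(s_1, k_1) = 0x64A2
s_3 = Round(s_2, k_2) = 0xA242
s_4 = Round(s_3, k_3) = 0x4210
s_5 = Round(s_4, k_4) = 0x10B7
s_6 = Round(s_5, k_5) = 0xB7C8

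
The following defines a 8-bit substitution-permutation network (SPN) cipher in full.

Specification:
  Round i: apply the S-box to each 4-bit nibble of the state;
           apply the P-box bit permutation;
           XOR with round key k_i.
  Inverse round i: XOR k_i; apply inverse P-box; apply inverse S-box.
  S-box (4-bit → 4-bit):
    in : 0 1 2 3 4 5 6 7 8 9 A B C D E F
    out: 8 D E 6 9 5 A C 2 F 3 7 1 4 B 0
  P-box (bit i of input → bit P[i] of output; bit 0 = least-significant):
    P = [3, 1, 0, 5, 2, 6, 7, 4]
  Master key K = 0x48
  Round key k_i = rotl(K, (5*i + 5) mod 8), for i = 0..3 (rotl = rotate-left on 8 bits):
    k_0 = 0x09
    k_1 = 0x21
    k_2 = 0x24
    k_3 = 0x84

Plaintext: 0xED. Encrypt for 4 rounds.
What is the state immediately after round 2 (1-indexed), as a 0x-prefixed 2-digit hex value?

0xAD

s_0 = plaintext = 0xED
s_1 = Round(s_0, k_0) = 0x5C
s_2 = Round(s_1, k_1) = 0xAD
s_3 = Round(s_2, k_2) = 0x61
s_4 = Round(s_3, k_3) = 0xFD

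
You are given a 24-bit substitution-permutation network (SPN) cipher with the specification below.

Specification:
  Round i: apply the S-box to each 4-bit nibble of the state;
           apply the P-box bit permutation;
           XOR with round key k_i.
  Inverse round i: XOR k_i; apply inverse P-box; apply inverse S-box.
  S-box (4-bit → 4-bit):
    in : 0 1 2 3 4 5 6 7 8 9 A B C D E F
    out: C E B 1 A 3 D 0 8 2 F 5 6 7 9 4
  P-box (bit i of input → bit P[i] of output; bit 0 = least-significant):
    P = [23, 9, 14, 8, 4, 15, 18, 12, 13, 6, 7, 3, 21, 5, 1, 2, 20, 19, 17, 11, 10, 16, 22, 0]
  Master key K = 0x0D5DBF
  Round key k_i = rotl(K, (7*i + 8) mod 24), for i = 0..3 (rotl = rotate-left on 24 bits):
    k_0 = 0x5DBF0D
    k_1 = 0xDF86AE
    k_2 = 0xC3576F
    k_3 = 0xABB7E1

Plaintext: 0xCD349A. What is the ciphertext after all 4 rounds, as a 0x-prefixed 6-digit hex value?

0xB176F6

s_0 = plaintext = 0xCD349A
s_1 = Round(s_0, k_0) = 0xA67C45
s_2 = Round(s_1, k_1) = 0x0C186F
s_3 = Round(s_2, k_2) = 0x8D0750
s_4 = Round(s_3, k_3) = 0xB176F6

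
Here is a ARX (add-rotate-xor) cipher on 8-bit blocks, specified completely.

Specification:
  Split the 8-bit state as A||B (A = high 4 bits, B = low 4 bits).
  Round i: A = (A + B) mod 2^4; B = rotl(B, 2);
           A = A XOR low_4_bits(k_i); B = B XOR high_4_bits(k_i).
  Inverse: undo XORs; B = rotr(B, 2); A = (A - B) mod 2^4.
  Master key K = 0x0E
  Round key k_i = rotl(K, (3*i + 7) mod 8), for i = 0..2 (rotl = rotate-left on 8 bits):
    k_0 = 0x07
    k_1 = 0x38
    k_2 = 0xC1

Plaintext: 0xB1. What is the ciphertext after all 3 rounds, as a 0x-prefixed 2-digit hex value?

0x84

s_0 = plaintext = 0xB1
s_1 = Round(s_0, k_0) = 0xB4
s_2 = Round(s_1, k_1) = 0x72
s_3 = Round(s_2, k_2) = 0x84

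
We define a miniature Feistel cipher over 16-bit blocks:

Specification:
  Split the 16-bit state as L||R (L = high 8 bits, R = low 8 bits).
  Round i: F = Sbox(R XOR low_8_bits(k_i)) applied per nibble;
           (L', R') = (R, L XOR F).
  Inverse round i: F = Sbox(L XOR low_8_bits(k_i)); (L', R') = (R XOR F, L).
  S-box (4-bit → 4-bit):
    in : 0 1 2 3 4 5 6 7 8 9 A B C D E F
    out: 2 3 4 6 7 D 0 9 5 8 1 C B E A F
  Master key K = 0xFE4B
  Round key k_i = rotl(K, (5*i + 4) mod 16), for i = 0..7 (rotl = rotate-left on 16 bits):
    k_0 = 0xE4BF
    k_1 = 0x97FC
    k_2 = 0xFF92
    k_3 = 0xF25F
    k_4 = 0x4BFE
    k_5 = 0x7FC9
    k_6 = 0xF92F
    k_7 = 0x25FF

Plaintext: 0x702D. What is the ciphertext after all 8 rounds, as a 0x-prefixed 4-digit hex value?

0x401B

s_0 = plaintext = 0x702D
s_1 = Round(s_0, k_0) = 0x2DF4
s_2 = Round(s_1, k_1) = 0xF408
s_3 = Round(s_2, k_2) = 0x0875
s_4 = Round(s_3, k_3) = 0x7549
s_5 = Round(s_4, k_4) = 0x49BC
s_6 = Round(s_5, k_5) = 0xBCD4
s_7 = Round(s_6, k_6) = 0xD440
s_8 = Round(s_7, k_7) = 0x401B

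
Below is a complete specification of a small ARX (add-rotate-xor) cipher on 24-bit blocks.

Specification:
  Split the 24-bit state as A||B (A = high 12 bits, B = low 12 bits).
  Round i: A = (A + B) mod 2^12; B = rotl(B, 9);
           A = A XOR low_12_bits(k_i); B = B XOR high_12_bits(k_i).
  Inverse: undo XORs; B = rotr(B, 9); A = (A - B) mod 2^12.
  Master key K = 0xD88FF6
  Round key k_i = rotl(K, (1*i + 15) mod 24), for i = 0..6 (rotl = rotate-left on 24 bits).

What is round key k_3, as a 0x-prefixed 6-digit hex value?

K = 0xD88FF6
k_0 = rotl(K, (1*0+15) mod 24) = rotl(K, 15) = 0xFB6C47
k_1 = rotl(K, (1*1+15) mod 24) = rotl(K, 16) = 0xF6D88F
k_2 = rotl(K, (1*2+15) mod 24) = rotl(K, 17) = 0xEDB11F
k_3 = rotl(K, (1*3+15) mod 24) = rotl(K, 18) = 0xDB623F

0xDB623F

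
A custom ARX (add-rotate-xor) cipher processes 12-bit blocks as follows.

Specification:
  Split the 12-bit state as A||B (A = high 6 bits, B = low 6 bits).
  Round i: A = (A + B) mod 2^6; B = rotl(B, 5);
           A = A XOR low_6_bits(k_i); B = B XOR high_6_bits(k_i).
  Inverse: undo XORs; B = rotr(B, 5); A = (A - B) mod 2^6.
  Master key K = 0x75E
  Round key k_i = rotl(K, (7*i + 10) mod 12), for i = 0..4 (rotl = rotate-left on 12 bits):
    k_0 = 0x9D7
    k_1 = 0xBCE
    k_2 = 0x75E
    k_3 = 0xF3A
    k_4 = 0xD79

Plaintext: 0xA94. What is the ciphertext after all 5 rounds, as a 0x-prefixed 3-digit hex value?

0x9F7

s_0 = plaintext = 0xA94
s_1 = Round(s_0, k_0) = 0xA6D
s_2 = Round(s_1, k_1) = 0x619
s_3 = Round(s_2, k_2) = 0xBF1
s_4 = Round(s_3, k_3) = 0x684
s_5 = Round(s_4, k_4) = 0x9F7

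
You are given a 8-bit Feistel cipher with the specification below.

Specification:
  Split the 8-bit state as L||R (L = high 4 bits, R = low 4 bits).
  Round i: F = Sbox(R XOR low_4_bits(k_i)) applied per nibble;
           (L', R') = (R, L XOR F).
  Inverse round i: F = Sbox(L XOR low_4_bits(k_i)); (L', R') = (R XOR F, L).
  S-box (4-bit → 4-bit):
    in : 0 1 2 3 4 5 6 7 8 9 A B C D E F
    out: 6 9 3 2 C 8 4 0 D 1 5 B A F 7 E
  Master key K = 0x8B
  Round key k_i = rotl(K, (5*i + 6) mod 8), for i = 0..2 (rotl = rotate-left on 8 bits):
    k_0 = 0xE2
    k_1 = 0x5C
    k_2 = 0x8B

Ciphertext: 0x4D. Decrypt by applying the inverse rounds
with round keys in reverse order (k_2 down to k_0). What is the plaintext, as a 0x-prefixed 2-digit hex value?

s_0 = ciphertext = 0x4D
s_1 = InvRound(s_0, k_2) = 0x34
s_2 = InvRound(s_1, k_1) = 0xA3
s_3 = InvRound(s_2, k_0) = 0xEA

0xEA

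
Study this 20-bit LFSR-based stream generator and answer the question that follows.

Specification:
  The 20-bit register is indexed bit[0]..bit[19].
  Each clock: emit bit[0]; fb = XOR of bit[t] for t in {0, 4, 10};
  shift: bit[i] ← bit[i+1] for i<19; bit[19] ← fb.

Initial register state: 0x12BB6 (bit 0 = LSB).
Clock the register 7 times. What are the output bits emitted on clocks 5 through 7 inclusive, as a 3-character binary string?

110

reg_0 = 0x12BB6
clock 1: out=0, reg = 0x895DB
clock 2: out=1, reg = 0xC4AED
clock 3: out=1, reg = 0xE2576
clock 4: out=0, reg = 0x712BB
clock 5: out=1, reg = 0x3895D
clock 6: out=1, reg = 0x1C4AE
clock 7: out=0, reg = 0x8E257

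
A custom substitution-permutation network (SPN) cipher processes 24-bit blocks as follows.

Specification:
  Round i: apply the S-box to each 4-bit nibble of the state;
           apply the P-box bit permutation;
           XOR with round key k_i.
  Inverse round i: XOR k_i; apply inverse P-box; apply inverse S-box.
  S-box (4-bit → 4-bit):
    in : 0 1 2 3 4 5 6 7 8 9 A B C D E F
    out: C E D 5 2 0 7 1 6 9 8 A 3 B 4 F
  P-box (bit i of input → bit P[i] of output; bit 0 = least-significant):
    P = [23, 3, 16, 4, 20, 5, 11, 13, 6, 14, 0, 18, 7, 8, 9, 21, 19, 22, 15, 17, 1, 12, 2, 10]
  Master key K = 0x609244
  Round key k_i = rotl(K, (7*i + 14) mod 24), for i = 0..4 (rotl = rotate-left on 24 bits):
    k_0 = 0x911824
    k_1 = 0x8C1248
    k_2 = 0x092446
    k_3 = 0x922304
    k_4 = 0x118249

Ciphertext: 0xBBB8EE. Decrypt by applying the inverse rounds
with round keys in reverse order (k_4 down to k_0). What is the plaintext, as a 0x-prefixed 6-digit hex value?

0x485EC2

s_0 = ciphertext = 0xBBB8EE
s_1 = InvRound(s_0, k_4) = 0x692E17
s_2 = InvRound(s_1, k_3) = 0x9DBE32
s_3 = InvRound(s_2, k_2) = 0x8EE969
s_4 = InvRound(s_3, k_1) = 0x408815
s_5 = InvRound(s_4, k_0) = 0x485EC2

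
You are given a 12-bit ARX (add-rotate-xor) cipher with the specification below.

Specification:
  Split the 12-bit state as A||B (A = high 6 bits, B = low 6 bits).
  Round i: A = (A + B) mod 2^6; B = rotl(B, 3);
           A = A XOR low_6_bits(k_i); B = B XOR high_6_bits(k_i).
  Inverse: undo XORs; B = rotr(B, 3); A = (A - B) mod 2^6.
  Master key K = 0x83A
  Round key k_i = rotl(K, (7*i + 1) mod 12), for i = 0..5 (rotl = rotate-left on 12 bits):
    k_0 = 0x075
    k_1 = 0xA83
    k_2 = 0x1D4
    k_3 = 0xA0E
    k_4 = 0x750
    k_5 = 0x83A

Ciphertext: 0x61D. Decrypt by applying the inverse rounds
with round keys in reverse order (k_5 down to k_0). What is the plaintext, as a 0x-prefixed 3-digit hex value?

0xD64

s_0 = ciphertext = 0x61D
s_1 = InvRound(s_0, k_5) = 0xCEF
s_2 = InvRound(s_1, k_4) = 0x356
s_3 = InvRound(s_2, k_3) = 0x337
s_4 = InvRound(s_3, k_2) = 0x486
s_5 = InvRound(s_4, k_1) = 0xB25
s_6 = InvRound(s_5, k_0) = 0xD64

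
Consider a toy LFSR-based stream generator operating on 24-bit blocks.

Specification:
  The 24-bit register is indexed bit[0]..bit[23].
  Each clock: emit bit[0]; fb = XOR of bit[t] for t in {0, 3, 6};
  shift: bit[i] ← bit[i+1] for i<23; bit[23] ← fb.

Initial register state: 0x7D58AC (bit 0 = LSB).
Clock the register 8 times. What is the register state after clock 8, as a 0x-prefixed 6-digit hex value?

0xDB7D58

reg_0 = 0x7D58AC
clock 1: out=0, reg = 0xBEAC56
clock 2: out=0, reg = 0xDF562B
clock 3: out=1, reg = 0x6FAB15
clock 4: out=1, reg = 0xB7D58A
clock 5: out=0, reg = 0xDBEAC5
clock 6: out=1, reg = 0x6DF562
clock 7: out=0, reg = 0xB6FAB1
clock 8: out=1, reg = 0xDB7D58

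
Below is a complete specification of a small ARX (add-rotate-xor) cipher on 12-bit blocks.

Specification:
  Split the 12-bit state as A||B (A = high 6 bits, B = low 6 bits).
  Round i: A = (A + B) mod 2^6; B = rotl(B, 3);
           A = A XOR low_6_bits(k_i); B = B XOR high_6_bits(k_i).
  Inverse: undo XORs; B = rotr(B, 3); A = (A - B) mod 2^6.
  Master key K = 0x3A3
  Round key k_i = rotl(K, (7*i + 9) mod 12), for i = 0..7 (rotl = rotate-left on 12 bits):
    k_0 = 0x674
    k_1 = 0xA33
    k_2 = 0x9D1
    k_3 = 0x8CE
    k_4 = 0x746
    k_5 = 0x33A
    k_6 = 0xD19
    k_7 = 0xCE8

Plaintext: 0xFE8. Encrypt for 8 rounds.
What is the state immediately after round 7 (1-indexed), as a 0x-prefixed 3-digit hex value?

s_0 = plaintext = 0xFE8
s_1 = Round(s_0, k_0) = 0x4DC
s_2 = Round(s_1, k_1) = 0x70B
s_3 = Round(s_2, k_2) = 0xDBE
s_4 = Round(s_3, k_3) = 0xE94
s_5 = Round(s_4, k_4) = 0x23F
s_6 = Round(s_5, k_5) = 0xF73
s_7 = Round(s_6, k_6) = 0xA6A
s_8 = Round(s_7, k_7) = 0xEE6

0xA6A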